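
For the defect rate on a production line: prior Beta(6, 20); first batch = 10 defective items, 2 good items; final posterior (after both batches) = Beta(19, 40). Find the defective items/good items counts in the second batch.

Because Beta–binomial updating is additive in the counts, the combined data contributed (α_post−α_prior, β_post−β_prior) successes and failures.
Total across both batches: 19−6=13 defective items, 40−20=20 good items.
Subtract the first batch: 13−10=3 defective items and 20−2=18 good items.

3 defective items and 18 good items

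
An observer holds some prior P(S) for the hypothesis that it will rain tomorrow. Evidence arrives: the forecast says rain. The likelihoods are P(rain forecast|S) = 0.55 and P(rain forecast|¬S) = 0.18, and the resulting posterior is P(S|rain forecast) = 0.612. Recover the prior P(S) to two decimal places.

P(S) = 0.34

In odds form, posterior odds = prior odds × likelihood ratio, so prior odds = posterior odds ÷ LR.
Posterior odds = 0.612/(1−0.612) = 1.5773. LR = 0.55/0.18 = 3.0556.
Prior odds = 1.5773/3.0556 = 0.5162, so P(S) = 0.5162/(1+0.5162) ≈ 0.34.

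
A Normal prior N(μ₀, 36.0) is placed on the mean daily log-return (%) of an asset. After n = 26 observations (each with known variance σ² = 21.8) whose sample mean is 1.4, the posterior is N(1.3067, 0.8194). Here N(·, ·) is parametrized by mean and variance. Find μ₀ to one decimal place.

μ₀ = -2.7

With known observation variance, the Normal–Normal posterior has precision τ_n = τ₀ + n/σ² and mean μ_n = (τ₀μ₀ + (n/σ²)x̄)/τ_n.
Here τ₀ = 1/36.0 = 0.027778 and τ_data = 26/21.8 = 1.192661, so τ_n = 1.220439.
Rearranging for μ₀: μ₀ = (μ_n·τ_n − τ_data·x̄)/τ₀ = (1.3067·1.220439 − 1.192661·1.4) / 0.027778 = -0.074978/0.027778 ≈ -2.7.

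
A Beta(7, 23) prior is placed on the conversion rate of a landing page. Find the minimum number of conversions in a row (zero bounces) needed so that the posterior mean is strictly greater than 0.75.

k = 63

After k conversions and 0 bounces the posterior is Beta(7+k, 23), with mean (7+k)/(7+23+k).
Set (7+k)/(30+k) > 0.75 and solve: k > (0.75·30 − 7)/(1 − 0.75) = 62.000.
The smallest integer exceeding 62.000 is 63.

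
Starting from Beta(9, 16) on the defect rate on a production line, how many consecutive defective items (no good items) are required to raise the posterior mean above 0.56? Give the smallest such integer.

After k defective items and 0 good items the posterior is Beta(9+k, 16), with mean (9+k)/(9+16+k).
Set (9+k)/(25+k) > 0.56 and solve: k > (0.56·25 − 9)/(1 − 0.56) = 11.364.
The smallest integer exceeding 11.364 is 12.

k = 12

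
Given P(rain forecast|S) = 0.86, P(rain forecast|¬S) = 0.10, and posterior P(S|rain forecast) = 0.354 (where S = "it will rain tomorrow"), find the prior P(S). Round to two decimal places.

P(S) = 0.06

Bayes' rule in odds form gives O(S|E) = O(S)·[P(E|S)/P(E|¬S)], hence O(S) = O(S|E)/LR.
Posterior odds = 0.354/(1−0.354) = 0.5480. LR = 0.86/0.10 = 8.6000.
Prior odds = 0.5480/8.6000 = 0.0637, so P(S) = 0.0637/(1+0.0637) ≈ 0.06.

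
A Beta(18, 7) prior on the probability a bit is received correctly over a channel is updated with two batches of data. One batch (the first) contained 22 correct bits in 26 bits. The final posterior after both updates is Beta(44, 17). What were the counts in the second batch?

4 correct bits and 6 errors

Sequential conjugate updates are equivalent to a single update on the pooled data, so total successes = posterior α − prior α and total failures = posterior β − prior β.
Total across both batches: 44−18=26 correct bits, 17−7=10 errors.
Subtract the first batch: 26−22=4 correct bits and 10−4=6 errors.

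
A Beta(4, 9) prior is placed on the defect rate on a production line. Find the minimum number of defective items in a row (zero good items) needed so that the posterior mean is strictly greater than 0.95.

k = 168

After k defective items and 0 good items the posterior is Beta(4+k, 9), with mean (4+k)/(4+9+k).
Set (4+k)/(13+k) > 0.95 and solve: k > (0.95·13 − 4)/(1 − 0.95) = 167.000.
The smallest integer exceeding 167.000 is 168.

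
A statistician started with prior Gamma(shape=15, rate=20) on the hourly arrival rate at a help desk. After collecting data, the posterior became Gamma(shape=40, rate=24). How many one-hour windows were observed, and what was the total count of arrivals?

Gamma–Poisson conjugacy: posterior shape = α + Σxᵢ, posterior rate = β + n.
Matching: Σxᵢ = 40 − 15 = 25 and n = 24 − 20 = 4.

n = 4 one-hour windows with total 25 arrivals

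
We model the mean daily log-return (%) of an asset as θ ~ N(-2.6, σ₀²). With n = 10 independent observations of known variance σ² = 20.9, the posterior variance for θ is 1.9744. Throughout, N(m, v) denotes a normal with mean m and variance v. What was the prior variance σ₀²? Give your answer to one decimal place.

Posterior precision equals prior precision plus data precision: 1/σ_n² = 1/σ₀² + n/σ².
So 1/σ₀² = 1/1.9744 − 10/20.9 = 0.506483 − 0.478469 = 0.028014.
Hence σ₀² = 1/0.028014 ≈ 35.7.

σ₀² = 35.7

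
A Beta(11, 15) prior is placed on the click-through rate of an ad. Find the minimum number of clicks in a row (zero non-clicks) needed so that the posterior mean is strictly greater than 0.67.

k = 20

After k clicks and 0 non-clicks the posterior is Beta(11+k, 15), with mean (11+k)/(11+15+k).
Set (11+k)/(26+k) > 0.67 and solve: k > (0.67·26 − 11)/(1 − 0.67) = 19.455.
The smallest integer exceeding 19.455 is 20.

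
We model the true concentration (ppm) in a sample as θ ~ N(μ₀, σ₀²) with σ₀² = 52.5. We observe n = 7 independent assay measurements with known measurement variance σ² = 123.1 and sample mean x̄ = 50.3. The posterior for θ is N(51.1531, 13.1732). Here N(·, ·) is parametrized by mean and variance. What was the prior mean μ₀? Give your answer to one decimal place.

With known observation variance, the Normal–Normal posterior has precision τ_n = τ₀ + n/σ² and mean μ_n = (τ₀μ₀ + (n/σ²)x̄)/τ_n.
Here τ₀ = 1/52.5 = 0.019048 and τ_data = 7/123.1 = 0.056864, so τ_n = 0.075912.
Rearranging for μ₀: μ₀ = (μ_n·τ_n − τ_data·x̄)/τ₀ = (51.1531·0.075912 − 0.056864·50.3) / 0.019048 = 1.022875/0.019048 ≈ 53.7.

μ₀ = 53.7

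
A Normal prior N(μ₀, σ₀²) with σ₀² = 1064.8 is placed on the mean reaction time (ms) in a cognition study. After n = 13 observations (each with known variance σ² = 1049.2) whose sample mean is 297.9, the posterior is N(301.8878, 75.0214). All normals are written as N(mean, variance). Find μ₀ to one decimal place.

μ₀ = 354.5

With known observation variance, the Normal–Normal posterior has precision τ_n = τ₀ + n/σ² and mean μ_n = (τ₀μ₀ + (n/σ²)x̄)/τ_n.
Here τ₀ = 1/1064.8 = 0.000939 and τ_data = 13/1049.2 = 0.012390, so τ_n = 0.013329.
Rearranging for μ₀: μ₀ = (μ_n·τ_n − τ_data·x̄)/τ₀ = (301.8878·0.013329 − 0.012390·297.9) / 0.000939 = 0.332881/0.000939 ≈ 354.5.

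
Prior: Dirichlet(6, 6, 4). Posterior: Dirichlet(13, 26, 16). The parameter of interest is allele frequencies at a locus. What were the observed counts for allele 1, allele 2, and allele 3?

counts (7, 20, 12)

For a Dirichlet(α) prior with multinomial counts c, the posterior is Dirichlet(α + c) componentwise.
Counts are posterior − prior componentwise: 13−6=7, 26−6=20, 16−4=12.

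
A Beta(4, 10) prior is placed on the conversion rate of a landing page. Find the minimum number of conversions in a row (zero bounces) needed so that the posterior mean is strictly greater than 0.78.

k = 32

After k conversions and 0 bounces the posterior is Beta(4+k, 10), with mean (4+k)/(4+10+k).
Set (4+k)/(14+k) > 0.78 and solve: k > (0.78·14 − 4)/(1 − 0.78) = 31.455.
The smallest integer exceeding 31.455 is 32.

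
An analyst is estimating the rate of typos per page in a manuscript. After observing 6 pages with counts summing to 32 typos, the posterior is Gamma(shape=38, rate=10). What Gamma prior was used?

Gamma(shape=6, rate=4)

Gamma–Poisson conjugacy: posterior shape = α + Σxᵢ, posterior rate = β + n.
So α = 38 − 32 = 6 and β = 10 − 6 = 4.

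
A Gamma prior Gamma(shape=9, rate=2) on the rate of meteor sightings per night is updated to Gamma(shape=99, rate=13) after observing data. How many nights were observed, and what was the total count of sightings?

Gamma–Poisson conjugacy: posterior shape = α + Σxᵢ, posterior rate = β + n.
Matching: Σxᵢ = 99 − 9 = 90 and n = 13 − 2 = 11.

n = 11 nights with total 90 sightings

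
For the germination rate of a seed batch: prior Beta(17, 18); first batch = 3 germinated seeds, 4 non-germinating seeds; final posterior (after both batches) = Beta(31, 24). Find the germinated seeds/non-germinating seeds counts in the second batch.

11 germinated seeds and 2 non-germinating seeds

Sequential conjugate updates are equivalent to a single update on the pooled data, so total successes = posterior α − prior α and total failures = posterior β − prior β.
Total across both batches: 31−17=14 germinated seeds, 24−18=6 non-germinating seeds.
Subtract the first batch: 14−3=11 germinated seeds and 6−4=2 non-germinating seeds.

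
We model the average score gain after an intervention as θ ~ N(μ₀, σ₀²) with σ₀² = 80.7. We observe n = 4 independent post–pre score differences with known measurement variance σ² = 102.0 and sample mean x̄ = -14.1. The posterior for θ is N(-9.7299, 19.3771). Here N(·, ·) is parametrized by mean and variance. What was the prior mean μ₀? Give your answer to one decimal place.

The posterior mean is a precision-weighted average: μ_n = (τ₀μ₀ + τ_data·x̄)/(τ₀+τ_data), with τ₀=1/σ₀² and τ_data=n/σ².
Here τ₀ = 1/80.7 = 0.012392 and τ_data = 4/102.0 = 0.039216, so τ_n = 0.051608.
Rearranging for μ₀: μ₀ = (μ_n·τ_n − τ_data·x̄)/τ₀ = (-9.7299·0.051608 − 0.039216·-14.1) / 0.012392 = 0.050805/0.012392 ≈ 4.1.

μ₀ = 4.1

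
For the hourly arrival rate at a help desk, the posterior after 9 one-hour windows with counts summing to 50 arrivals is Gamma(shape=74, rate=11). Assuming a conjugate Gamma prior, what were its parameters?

Gamma(shape=24, rate=2)

A Gamma(α, β) prior (rate parametrization) on a Poisson rate with n observations summing to S gives posterior Gamma(α+S, β+n).
So α = 74 − 50 = 24 and β = 11 − 9 = 2.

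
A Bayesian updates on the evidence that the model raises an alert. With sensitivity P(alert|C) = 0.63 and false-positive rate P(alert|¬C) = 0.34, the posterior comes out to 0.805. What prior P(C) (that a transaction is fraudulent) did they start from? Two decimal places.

P(C) = 0.69

Bayes' rule in odds form gives O(C|E) = O(C)·[P(E|C)/P(E|¬C)], hence O(C) = O(C|E)/LR.
Posterior odds = 0.805/(1−0.805) = 4.1282. LR = 0.63/0.34 = 1.8529.
Prior odds = 4.1282/1.8529 = 2.2280, so P(C) = 2.2280/(1+2.2280) ≈ 0.69.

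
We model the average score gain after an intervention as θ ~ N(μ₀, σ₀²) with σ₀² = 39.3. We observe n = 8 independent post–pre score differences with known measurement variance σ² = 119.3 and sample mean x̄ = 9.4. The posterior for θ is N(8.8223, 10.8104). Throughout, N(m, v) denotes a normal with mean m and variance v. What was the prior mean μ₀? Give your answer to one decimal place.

The posterior mean is a precision-weighted average: μ_n = (τ₀μ₀ + τ_data·x̄)/(τ₀+τ_data), with τ₀=1/σ₀² and τ_data=n/σ².
Here τ₀ = 1/39.3 = 0.025445 and τ_data = 8/119.3 = 0.067058, so τ_n = 0.092503.
Rearranging for μ₀: μ₀ = (μ_n·τ_n − τ_data·x̄)/τ₀ = (8.8223·0.092503 − 0.067058·9.4) / 0.025445 = 0.185744/0.025445 ≈ 7.3.

μ₀ = 7.3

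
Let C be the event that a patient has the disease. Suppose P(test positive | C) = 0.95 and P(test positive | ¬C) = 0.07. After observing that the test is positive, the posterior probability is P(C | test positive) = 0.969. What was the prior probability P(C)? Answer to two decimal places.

P(C) = 0.70

In odds form, posterior odds = prior odds × likelihood ratio, so prior odds = posterior odds ÷ LR.
Posterior odds = 0.969/(1−0.969) = 31.2581. LR = 0.95/0.07 = 13.5714.
Prior odds = 31.2581/13.5714 = 2.3032, so P(C) = 2.3032/(1+2.3032) ≈ 0.70.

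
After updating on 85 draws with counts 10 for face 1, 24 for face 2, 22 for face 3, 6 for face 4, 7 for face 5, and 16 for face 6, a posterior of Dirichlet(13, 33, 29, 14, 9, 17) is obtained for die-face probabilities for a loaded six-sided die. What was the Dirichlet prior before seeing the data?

For a Dirichlet(α) prior with multinomial counts c, the posterior is Dirichlet(α + c) componentwise.
Subtract each count from the matching posterior parameter: 13−10=3, 33−24=9, 29−22=7, 14−6=8, 9−7=2, 17−16=1.

Dirichlet(3, 9, 7, 8, 2, 1)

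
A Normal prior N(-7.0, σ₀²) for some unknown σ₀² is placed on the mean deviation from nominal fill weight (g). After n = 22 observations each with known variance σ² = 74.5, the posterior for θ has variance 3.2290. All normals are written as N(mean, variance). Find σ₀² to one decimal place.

For the Normal–Normal model with known σ², precisions add: τ_n = τ₀ + n/σ².
So 1/σ₀² = 1/3.2290 − 22/74.5 = 0.309693 − 0.295302 = 0.014391.
Hence σ₀² = 1/0.014391 ≈ 69.5.

σ₀² = 69.5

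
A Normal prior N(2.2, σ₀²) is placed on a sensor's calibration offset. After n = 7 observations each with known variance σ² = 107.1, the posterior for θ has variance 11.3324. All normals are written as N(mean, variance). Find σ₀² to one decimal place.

σ₀² = 43.7

Posterior precision equals prior precision plus data precision: 1/σ_n² = 1/σ₀² + n/σ².
So 1/σ₀² = 1/11.3324 − 7/107.1 = 0.088243 − 0.065359 = 0.022884.
Hence σ₀² = 1/0.022884 ≈ 43.7.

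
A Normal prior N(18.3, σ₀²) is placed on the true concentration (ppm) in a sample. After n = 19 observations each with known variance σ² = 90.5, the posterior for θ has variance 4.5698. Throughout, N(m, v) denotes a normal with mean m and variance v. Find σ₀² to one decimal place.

σ₀² = 112.6

For the Normal–Normal model with known σ², precisions add: τ_n = τ₀ + n/σ².
So 1/σ₀² = 1/4.5698 − 19/90.5 = 0.218828 − 0.209945 = 0.008883.
Hence σ₀² = 1/0.008883 ≈ 112.6.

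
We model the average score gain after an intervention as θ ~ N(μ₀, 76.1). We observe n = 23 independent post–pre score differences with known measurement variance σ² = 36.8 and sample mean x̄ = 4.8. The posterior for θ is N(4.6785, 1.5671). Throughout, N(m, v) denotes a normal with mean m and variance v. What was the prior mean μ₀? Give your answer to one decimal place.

With known observation variance, the Normal–Normal posterior has precision τ_n = τ₀ + n/σ² and mean μ_n = (τ₀μ₀ + (n/σ²)x̄)/τ_n.
Here τ₀ = 1/76.1 = 0.013141 and τ_data = 23/36.8 = 0.625000, so τ_n = 0.638141.
Rearranging for μ₀: μ₀ = (μ_n·τ_n − τ_data·x̄)/τ₀ = (4.6785·0.638141 − 0.625000·4.8) / 0.013141 = -0.014457/0.013141 ≈ -1.1.

μ₀ = -1.1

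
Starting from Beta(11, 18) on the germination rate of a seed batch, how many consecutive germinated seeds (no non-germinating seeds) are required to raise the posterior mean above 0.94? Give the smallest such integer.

After k germinated seeds and 0 non-germinating seeds the posterior is Beta(11+k, 18), with mean (11+k)/(11+18+k).
Set (11+k)/(29+k) > 0.94 and solve: k > (0.94·29 − 11)/(1 − 0.94) = 271.000.
The smallest integer exceeding 271.000 is 272.

k = 272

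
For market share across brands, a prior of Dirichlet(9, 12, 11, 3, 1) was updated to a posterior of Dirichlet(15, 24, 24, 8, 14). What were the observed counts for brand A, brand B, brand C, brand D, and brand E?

counts (6, 12, 13, 5, 13)

For a Dirichlet(α) prior with multinomial counts c, the posterior is Dirichlet(α + c) componentwise.
Counts are posterior − prior componentwise: 15−9=6, 24−12=12, 24−11=13, 8−3=5, 14−1=13.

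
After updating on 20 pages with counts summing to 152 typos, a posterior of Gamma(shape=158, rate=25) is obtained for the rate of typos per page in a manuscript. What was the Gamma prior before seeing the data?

Gamma(shape=6, rate=5)

A Gamma(α, β) prior (rate parametrization) on a Poisson rate with n observations summing to S gives posterior Gamma(α+S, β+n).
So α = 158 − 152 = 6 and β = 25 − 20 = 5.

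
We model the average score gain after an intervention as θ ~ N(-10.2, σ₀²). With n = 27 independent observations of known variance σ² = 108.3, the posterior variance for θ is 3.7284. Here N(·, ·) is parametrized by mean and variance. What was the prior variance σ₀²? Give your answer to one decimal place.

For the Normal–Normal model with known σ², precisions add: τ_n = τ₀ + n/σ².
So 1/σ₀² = 1/3.7284 − 27/108.3 = 0.268212 − 0.249307 = 0.018905.
Hence σ₀² = 1/0.018905 ≈ 52.9.

σ₀² = 52.9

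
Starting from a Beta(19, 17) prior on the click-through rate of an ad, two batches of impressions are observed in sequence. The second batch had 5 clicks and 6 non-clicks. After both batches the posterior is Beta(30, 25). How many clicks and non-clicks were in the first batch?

6 clicks and 2 non-clicks

Because Beta–binomial updating is additive in the counts, the combined data contributed (α_post−α_prior, β_post−β_prior) successes and failures.
Total across both batches: 30−19=11 clicks, 25−17=8 non-clicks.
Subtract the second batch: 11−5=6 clicks and 8−6=2 non-clicks.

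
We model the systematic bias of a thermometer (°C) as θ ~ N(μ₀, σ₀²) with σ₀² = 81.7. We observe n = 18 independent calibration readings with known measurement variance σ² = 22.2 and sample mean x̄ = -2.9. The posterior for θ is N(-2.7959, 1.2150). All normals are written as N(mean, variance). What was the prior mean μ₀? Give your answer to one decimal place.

μ₀ = 4.1

With known observation variance, the Normal–Normal posterior has precision τ_n = τ₀ + n/σ² and mean μ_n = (τ₀μ₀ + (n/σ²)x̄)/τ_n.
Here τ₀ = 1/81.7 = 0.012240 and τ_data = 18/22.2 = 0.810811, so τ_n = 0.823051.
Rearranging for μ₀: μ₀ = (μ_n·τ_n − τ_data·x̄)/τ₀ = (-2.7959·0.823051 − 0.810811·-2.9) / 0.012240 = 0.050184/0.012240 ≈ 4.1.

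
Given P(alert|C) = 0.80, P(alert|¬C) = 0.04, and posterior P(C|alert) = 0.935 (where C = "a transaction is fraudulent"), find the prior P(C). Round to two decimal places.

P(C) = 0.42

In odds form, posterior odds = prior odds × likelihood ratio, so prior odds = posterior odds ÷ LR.
Posterior odds = 0.935/(1−0.935) = 14.3846. LR = 0.80/0.04 = 20.0000.
Prior odds = 14.3846/20.0000 = 0.7192, so P(C) = 0.7192/(1+0.7192) ≈ 0.42.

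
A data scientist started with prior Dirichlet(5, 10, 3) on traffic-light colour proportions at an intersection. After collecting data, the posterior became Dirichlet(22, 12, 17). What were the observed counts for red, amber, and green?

For a Dirichlet(α) prior with multinomial counts c, the posterior is Dirichlet(α + c) componentwise.
Counts are posterior − prior componentwise: 22−5=17, 12−10=2, 17−3=14.

counts (17, 2, 14)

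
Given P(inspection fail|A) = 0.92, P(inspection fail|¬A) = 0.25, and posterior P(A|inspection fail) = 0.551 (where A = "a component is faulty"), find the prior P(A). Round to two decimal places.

P(A) = 0.25

Bayes' rule in odds form gives O(A|E) = O(A)·[P(E|A)/P(E|¬A)], hence O(A) = O(A|E)/LR.
Posterior odds = 0.551/(1−0.551) = 1.2272. LR = 0.92/0.25 = 3.6800.
Prior odds = 1.2272/3.6800 = 0.3335, so P(A) = 0.3335/(1+0.3335) ≈ 0.25.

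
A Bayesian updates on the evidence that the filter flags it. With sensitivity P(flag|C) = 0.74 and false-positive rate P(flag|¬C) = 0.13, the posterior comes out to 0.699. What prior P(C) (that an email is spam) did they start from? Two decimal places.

Bayes' rule in odds form gives O(C|E) = O(C)·[P(E|C)/P(E|¬C)], hence O(C) = O(C|E)/LR.
Posterior odds = 0.699/(1−0.699) = 2.3223. LR = 0.74/0.13 = 5.6923.
Prior odds = 2.3223/5.6923 = 0.4080, so P(C) = 0.4080/(1+0.4080) ≈ 0.29.

P(C) = 0.29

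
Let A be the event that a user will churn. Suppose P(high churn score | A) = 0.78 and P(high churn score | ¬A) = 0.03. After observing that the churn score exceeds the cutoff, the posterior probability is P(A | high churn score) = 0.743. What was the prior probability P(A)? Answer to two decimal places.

In odds form, posterior odds = prior odds × likelihood ratio, so prior odds = posterior odds ÷ LR.
Posterior odds = 0.743/(1−0.743) = 2.8911. LR = 0.78/0.03 = 26.0000.
Prior odds = 2.8911/26.0000 = 0.1112, so P(A) = 0.1112/(1+0.1112) ≈ 0.10.

P(A) = 0.10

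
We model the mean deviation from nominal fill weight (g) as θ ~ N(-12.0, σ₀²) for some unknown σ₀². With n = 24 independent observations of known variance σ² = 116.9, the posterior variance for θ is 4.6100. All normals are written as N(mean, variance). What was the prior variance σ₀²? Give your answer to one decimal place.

σ₀² = 86.1

For the Normal–Normal model with known σ², precisions add: τ_n = τ₀ + n/σ².
So 1/σ₀² = 1/4.6100 − 24/116.9 = 0.216920 − 0.205304 = 0.011616.
Hence σ₀² = 1/0.011616 ≈ 86.1.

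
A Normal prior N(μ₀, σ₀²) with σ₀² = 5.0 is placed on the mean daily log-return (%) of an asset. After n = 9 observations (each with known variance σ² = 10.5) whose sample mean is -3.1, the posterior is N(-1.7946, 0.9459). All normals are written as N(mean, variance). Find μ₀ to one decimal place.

With known observation variance, the Normal–Normal posterior has precision τ_n = τ₀ + n/σ² and mean μ_n = (τ₀μ₀ + (n/σ²)x̄)/τ_n.
Here τ₀ = 1/5.0 = 0.200000 and τ_data = 9/10.5 = 0.857143, so τ_n = 1.057143.
Rearranging for μ₀: μ₀ = (μ_n·τ_n − τ_data·x̄)/τ₀ = (-1.7946·1.057143 − 0.857143·-3.1) / 0.200000 = 0.759994/0.200000 ≈ 3.8.

μ₀ = 3.8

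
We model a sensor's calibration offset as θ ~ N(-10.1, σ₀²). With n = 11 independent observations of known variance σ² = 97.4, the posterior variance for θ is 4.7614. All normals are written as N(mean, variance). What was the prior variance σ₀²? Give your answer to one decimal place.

σ₀² = 10.3

Posterior precision equals prior precision plus data precision: 1/σ_n² = 1/σ₀² + n/σ².
So 1/σ₀² = 1/4.7614 − 11/97.4 = 0.210022 − 0.112936 = 0.097086.
Hence σ₀² = 1/0.097086 ≈ 10.3.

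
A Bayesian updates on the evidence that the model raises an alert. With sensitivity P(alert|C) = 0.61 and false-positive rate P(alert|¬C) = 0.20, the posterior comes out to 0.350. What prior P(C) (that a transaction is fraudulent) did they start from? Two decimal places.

P(C) = 0.15

Bayes' rule in odds form gives O(C|E) = O(C)·[P(E|C)/P(E|¬C)], hence O(C) = O(C|E)/LR.
Posterior odds = 0.350/(1−0.350) = 0.5385. LR = 0.61/0.20 = 3.0500.
Prior odds = 0.5385/3.0500 = 0.1766, so P(C) = 0.1766/(1+0.1766) ≈ 0.15.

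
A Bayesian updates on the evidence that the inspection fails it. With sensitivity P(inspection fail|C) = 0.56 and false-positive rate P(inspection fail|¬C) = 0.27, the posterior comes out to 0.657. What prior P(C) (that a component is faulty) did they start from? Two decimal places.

P(C) = 0.48

In odds form, posterior odds = prior odds × likelihood ratio, so prior odds = posterior odds ÷ LR.
Posterior odds = 0.657/(1−0.657) = 1.9155. LR = 0.56/0.27 = 2.0741.
Prior odds = 1.9155/2.0741 = 0.9235, so P(C) = 0.9235/(1+0.9235) ≈ 0.48.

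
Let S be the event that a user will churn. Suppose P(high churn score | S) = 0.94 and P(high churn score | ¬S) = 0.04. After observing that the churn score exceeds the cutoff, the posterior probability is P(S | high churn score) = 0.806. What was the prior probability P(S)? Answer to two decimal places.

Bayes' rule in odds form gives O(S|E) = O(S)·[P(E|S)/P(E|¬S)], hence O(S) = O(S|E)/LR.
Posterior odds = 0.806/(1−0.806) = 4.1546. LR = 0.94/0.04 = 23.5000.
Prior odds = 4.1546/23.5000 = 0.1768, so P(S) = 0.1768/(1+0.1768) ≈ 0.15.

P(S) = 0.15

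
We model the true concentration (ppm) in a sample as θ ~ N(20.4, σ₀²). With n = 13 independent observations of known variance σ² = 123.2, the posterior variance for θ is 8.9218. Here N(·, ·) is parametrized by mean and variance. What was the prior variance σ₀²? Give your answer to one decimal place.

σ₀² = 152.3

Posterior precision equals prior precision plus data precision: 1/σ_n² = 1/σ₀² + n/σ².
So 1/σ₀² = 1/8.9218 − 13/123.2 = 0.112085 − 0.105519 = 0.006566.
Hence σ₀² = 1/0.006566 ≈ 152.3.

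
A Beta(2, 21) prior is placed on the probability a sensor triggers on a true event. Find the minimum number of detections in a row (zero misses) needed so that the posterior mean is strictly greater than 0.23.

After k detections and 0 misses the posterior is Beta(2+k, 21), with mean (2+k)/(2+21+k).
Set (2+k)/(23+k) > 0.23 and solve: k > (0.23·23 − 2)/(1 − 0.23) = 4.273.
The smallest integer exceeding 4.273 is 5, and checking k=5: (7)/(28) = 0.2500 > 0.23.

k = 5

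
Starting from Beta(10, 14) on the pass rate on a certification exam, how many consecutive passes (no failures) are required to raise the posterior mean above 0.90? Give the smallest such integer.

k = 117

After k passes and 0 failures the posterior is Beta(10+k, 14), with mean (10+k)/(10+14+k).
Set (10+k)/(24+k) > 0.90 and solve: k > (0.90·24 − 10)/(1 − 0.90) = 116.000.
The smallest integer exceeding 116.000 is 117.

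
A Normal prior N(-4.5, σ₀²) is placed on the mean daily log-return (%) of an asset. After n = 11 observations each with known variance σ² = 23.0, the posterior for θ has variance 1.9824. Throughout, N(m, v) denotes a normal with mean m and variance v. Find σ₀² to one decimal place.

Posterior precision equals prior precision plus data precision: 1/σ_n² = 1/σ₀² + n/σ².
So 1/σ₀² = 1/1.9824 − 11/23.0 = 0.504439 − 0.478261 = 0.026178.
Hence σ₀² = 1/0.026178 ≈ 38.2.

σ₀² = 38.2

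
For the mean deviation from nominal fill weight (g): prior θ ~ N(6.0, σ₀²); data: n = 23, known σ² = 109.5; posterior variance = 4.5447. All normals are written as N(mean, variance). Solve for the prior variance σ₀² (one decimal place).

σ₀² = 100.1

Posterior precision equals prior precision plus data precision: 1/σ_n² = 1/σ₀² + n/σ².
So 1/σ₀² = 1/4.5447 − 23/109.5 = 0.220037 − 0.210046 = 0.009991.
Hence σ₀² = 1/0.009991 ≈ 100.1.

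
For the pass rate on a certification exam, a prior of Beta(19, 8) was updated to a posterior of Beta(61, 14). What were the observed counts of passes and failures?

42 passes and 6 failures

Beta is conjugate to the binomial likelihood: posterior = Beta(a+s, b+f).
So s = 61 − 19 = 42 and f = 14 − 8 = 6.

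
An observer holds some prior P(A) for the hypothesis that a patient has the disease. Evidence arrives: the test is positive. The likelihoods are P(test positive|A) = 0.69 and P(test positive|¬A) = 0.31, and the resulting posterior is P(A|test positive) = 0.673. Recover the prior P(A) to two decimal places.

P(A) = 0.48

In odds form, posterior odds = prior odds × likelihood ratio, so prior odds = posterior odds ÷ LR.
Posterior odds = 0.673/(1−0.673) = 2.0581. LR = 0.69/0.31 = 2.2258.
Prior odds = 2.0581/2.2258 = 0.9247, so P(A) = 0.9247/(1+0.9247) ≈ 0.48.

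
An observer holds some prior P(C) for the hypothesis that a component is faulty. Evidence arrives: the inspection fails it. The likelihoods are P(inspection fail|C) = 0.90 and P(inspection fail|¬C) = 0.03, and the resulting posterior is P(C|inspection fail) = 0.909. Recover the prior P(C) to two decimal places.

P(C) = 0.25

In odds form, posterior odds = prior odds × likelihood ratio, so prior odds = posterior odds ÷ LR.
Posterior odds = 0.909/(1−0.909) = 9.9890. LR = 0.90/0.03 = 30.0000.
Prior odds = 9.9890/30.0000 = 0.3330, so P(C) = 0.3330/(1+0.3330) ≈ 0.25.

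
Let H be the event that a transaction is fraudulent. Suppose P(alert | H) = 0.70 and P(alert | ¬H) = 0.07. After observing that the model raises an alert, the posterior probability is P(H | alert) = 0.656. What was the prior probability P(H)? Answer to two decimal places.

P(H) = 0.16

In odds form, posterior odds = prior odds × likelihood ratio, so prior odds = posterior odds ÷ LR.
Posterior odds = 0.656/(1−0.656) = 1.9070. LR = 0.70/0.07 = 10.0000.
Prior odds = 1.9070/10.0000 = 0.1907, so P(H) = 0.1907/(1+0.1907) ≈ 0.16.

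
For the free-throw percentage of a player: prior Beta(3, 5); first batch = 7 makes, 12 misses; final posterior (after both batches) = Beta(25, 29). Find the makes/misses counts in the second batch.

Because Beta–binomial updating is additive in the counts, the combined data contributed (α_post−α_prior, β_post−β_prior) successes and failures.
Total across both batches: 25−3=22 makes, 29−5=24 misses.
Subtract the first batch: 22−7=15 makes and 24−12=12 misses.

15 makes and 12 misses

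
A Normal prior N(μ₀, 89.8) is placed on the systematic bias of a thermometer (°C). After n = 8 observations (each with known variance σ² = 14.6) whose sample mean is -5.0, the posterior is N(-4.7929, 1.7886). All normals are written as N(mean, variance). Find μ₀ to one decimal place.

With known observation variance, the Normal–Normal posterior has precision τ_n = τ₀ + n/σ² and mean μ_n = (τ₀μ₀ + (n/σ²)x̄)/τ_n.
Here τ₀ = 1/89.8 = 0.011136 and τ_data = 8/14.6 = 0.547945, so τ_n = 0.559081.
Rearranging for μ₀: μ₀ = (μ_n·τ_n − τ_data·x̄)/τ₀ = (-4.7929·0.559081 − 0.547945·-5.0) / 0.011136 = 0.060106/0.011136 ≈ 5.4.

μ₀ = 5.4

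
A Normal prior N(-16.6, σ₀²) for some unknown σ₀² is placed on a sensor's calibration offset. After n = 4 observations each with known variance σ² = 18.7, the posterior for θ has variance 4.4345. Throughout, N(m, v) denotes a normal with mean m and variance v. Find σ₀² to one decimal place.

σ₀² = 86.2

For the Normal–Normal model with known σ², precisions add: τ_n = τ₀ + n/σ².
So 1/σ₀² = 1/4.4345 − 4/18.7 = 0.225505 − 0.213904 = 0.011601.
Hence σ₀² = 1/0.011601 ≈ 86.2.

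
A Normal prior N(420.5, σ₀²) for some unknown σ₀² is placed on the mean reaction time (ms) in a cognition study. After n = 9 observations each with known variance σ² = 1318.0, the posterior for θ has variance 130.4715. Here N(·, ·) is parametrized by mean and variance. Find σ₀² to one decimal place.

Posterior precision equals prior precision plus data precision: 1/σ_n² = 1/σ₀² + n/σ².
So 1/σ₀² = 1/130.4715 − 9/1318.0 = 0.007665 − 0.006829 = 0.000836.
Hence σ₀² = 1/0.000836 ≈ 1196.2.

σ₀² = 1196.2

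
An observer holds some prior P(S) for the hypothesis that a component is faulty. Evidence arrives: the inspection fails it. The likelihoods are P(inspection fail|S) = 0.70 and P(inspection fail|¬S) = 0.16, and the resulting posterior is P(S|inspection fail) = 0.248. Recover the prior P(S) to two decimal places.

In odds form, posterior odds = prior odds × likelihood ratio, so prior odds = posterior odds ÷ LR.
Posterior odds = 0.248/(1−0.248) = 0.3298. LR = 0.70/0.16 = 4.3750.
Prior odds = 0.3298/4.3750 = 0.0754, so P(S) = 0.0754/(1+0.0754) ≈ 0.07.

P(S) = 0.07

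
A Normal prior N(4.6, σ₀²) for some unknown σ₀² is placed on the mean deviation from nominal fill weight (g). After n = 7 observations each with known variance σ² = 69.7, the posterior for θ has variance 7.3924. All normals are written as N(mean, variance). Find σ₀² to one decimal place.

For the Normal–Normal model with known σ², precisions add: τ_n = τ₀ + n/σ².
So 1/σ₀² = 1/7.3924 − 7/69.7 = 0.135274 − 0.100430 = 0.034844.
Hence σ₀² = 1/0.034844 ≈ 28.7.

σ₀² = 28.7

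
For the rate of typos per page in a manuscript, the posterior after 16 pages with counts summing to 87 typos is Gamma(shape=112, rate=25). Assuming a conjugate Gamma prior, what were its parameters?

Gamma–Poisson conjugacy: posterior shape = α + Σxᵢ, posterior rate = β + n.
So α = 112 − 87 = 25 and β = 25 − 16 = 9.

Gamma(shape=25, rate=9)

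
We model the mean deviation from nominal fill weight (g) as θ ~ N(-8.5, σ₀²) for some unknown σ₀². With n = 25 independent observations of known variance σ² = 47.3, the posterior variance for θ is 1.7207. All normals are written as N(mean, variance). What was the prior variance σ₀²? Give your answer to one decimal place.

For the Normal–Normal model with known σ², precisions add: τ_n = τ₀ + n/σ².
So 1/σ₀² = 1/1.7207 − 25/47.3 = 0.581159 − 0.528541 = 0.052618.
Hence σ₀² = 1/0.052618 ≈ 19.0.

σ₀² = 19.0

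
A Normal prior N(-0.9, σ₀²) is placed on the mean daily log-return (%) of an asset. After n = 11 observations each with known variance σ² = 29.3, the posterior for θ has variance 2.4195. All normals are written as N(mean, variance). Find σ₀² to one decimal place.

σ₀² = 26.4

Posterior precision equals prior precision plus data precision: 1/σ_n² = 1/σ₀² + n/σ².
So 1/σ₀² = 1/2.4195 − 11/29.3 = 0.413309 − 0.375427 = 0.037882.
Hence σ₀² = 1/0.037882 ≈ 26.4.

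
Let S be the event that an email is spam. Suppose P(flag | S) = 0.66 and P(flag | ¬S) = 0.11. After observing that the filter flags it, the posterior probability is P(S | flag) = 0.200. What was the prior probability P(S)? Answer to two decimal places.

Bayes' rule in odds form gives O(S|E) = O(S)·[P(E|S)/P(E|¬S)], hence O(S) = O(S|E)/LR.
Posterior odds = 0.200/(1−0.200) = 0.2500. LR = 0.66/0.11 = 6.0000.
Prior odds = 0.2500/6.0000 = 0.0417, so P(S) = 0.0417/(1+0.0417) ≈ 0.04.

P(S) = 0.04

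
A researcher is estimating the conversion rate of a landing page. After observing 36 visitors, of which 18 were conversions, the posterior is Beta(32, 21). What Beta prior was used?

Under Beta–binomial conjugacy the posterior parameters are (α+s, β+f).
So α = 32 − 18 = 14 and β = 21 − 18 = 3.

Beta(14, 3)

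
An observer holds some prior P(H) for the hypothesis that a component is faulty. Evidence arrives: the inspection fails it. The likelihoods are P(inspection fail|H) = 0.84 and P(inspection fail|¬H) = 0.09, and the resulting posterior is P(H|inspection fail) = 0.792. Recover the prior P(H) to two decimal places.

P(H) = 0.29

Bayes' rule in odds form gives O(H|E) = O(H)·[P(E|H)/P(E|¬H)], hence O(H) = O(H|E)/LR.
Posterior odds = 0.792/(1−0.792) = 3.8077. LR = 0.84/0.09 = 9.3333.
Prior odds = 3.8077/9.3333 = 0.4080, so P(H) = 0.4080/(1+0.4080) ≈ 0.29.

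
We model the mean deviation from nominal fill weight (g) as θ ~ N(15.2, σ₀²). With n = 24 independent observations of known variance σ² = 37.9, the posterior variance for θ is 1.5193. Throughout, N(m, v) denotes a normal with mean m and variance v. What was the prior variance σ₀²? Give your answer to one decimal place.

For the Normal–Normal model with known σ², precisions add: τ_n = τ₀ + n/σ².
So 1/σ₀² = 1/1.5193 − 24/37.9 = 0.658198 − 0.633245 = 0.024953.
Hence σ₀² = 1/0.024953 ≈ 40.1.

σ₀² = 40.1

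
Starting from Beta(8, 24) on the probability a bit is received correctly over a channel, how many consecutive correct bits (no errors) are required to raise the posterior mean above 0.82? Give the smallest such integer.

k = 102

After k correct bits and 0 errors the posterior is Beta(8+k, 24), with mean (8+k)/(8+24+k).
Set (8+k)/(32+k) > 0.82 and solve: k > (0.82·32 − 8)/(1 − 0.82) = 101.333.
The smallest integer exceeding 101.333 is 102.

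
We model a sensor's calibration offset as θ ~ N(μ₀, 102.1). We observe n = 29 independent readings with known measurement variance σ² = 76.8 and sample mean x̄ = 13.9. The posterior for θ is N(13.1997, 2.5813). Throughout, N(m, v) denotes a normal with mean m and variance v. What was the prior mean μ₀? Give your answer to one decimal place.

The posterior mean is a precision-weighted average: μ_n = (τ₀μ₀ + τ_data·x̄)/(τ₀+τ_data), with τ₀=1/σ₀² and τ_data=n/σ².
Here τ₀ = 1/102.1 = 0.009794 and τ_data = 29/76.8 = 0.377604, so τ_n = 0.387398.
Rearranging for μ₀: μ₀ = (μ_n·τ_n − τ_data·x̄)/τ₀ = (13.1997·0.387398 − 0.377604·13.9) / 0.009794 = -0.135158/0.009794 ≈ -13.8.

μ₀ = -13.8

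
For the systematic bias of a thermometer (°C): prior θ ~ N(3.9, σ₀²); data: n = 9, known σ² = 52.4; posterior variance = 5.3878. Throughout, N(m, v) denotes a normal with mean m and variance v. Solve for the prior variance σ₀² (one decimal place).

Posterior precision equals prior precision plus data precision: 1/σ_n² = 1/σ₀² + n/σ².
So 1/σ₀² = 1/5.3878 − 9/52.4 = 0.185605 − 0.171756 = 0.013849.
Hence σ₀² = 1/0.013849 ≈ 72.2.

σ₀² = 72.2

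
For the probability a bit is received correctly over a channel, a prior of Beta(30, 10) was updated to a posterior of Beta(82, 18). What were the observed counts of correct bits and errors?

52 correct bits and 8 errors

Under Beta–binomial conjugacy the posterior parameters are (a+s, b+f).
Match parameters: s=82−30=52, f=18−10=8.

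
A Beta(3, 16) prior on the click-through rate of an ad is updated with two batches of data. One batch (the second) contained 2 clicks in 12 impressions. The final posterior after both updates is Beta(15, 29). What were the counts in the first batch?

Sequential conjugate updates are equivalent to a single update on the pooled data, so total successes = posterior α − prior α and total failures = posterior β − prior β.
Total across both batches: 15−3=12 clicks, 29−16=13 non-clicks.
Subtract the second batch: 12−2=10 clicks and 13−10=3 non-clicks.

10 clicks and 3 non-clicks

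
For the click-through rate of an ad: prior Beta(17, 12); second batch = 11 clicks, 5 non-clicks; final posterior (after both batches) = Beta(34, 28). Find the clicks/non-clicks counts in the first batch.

Because Beta–binomial updating is additive in the counts, the combined data contributed (α_post−α_prior, β_post−β_prior) successes and failures.
Total across both batches: 34−17=17 clicks, 28−12=16 non-clicks.
Subtract the second batch: 17−11=6 clicks and 16−5=11 non-clicks.

6 clicks and 11 non-clicks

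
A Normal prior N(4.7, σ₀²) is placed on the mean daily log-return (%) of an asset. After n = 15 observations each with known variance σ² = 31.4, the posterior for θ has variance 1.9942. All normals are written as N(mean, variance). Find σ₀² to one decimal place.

For the Normal–Normal model with known σ², precisions add: τ_n = τ₀ + n/σ².
So 1/σ₀² = 1/1.9942 − 15/31.4 = 0.501454 − 0.477707 = 0.023747.
Hence σ₀² = 1/0.023747 ≈ 42.1.

σ₀² = 42.1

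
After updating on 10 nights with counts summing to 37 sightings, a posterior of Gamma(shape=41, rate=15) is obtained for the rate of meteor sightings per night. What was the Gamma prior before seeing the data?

Gamma(shape=4, rate=5)

A Gamma(α, β) prior (rate parametrization) on a Poisson rate with n observations summing to S gives posterior Gamma(α+S, β+n).
So α = 41 − 37 = 4 and β = 15 − 10 = 5.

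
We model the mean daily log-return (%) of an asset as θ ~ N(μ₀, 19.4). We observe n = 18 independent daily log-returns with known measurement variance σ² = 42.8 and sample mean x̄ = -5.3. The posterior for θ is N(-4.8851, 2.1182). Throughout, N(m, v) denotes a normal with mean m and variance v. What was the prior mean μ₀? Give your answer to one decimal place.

The posterior mean is a precision-weighted average: μ_n = (τ₀μ₀ + τ_data·x̄)/(τ₀+τ_data), with τ₀=1/σ₀² and τ_data=n/σ².
Here τ₀ = 1/19.4 = 0.051546 and τ_data = 18/42.8 = 0.420561, so τ_n = 0.472107.
Rearranging for μ₀: μ₀ = (μ_n·τ_n − τ_data·x̄)/τ₀ = (-4.8851·0.472107 − 0.420561·-5.3) / 0.051546 = -0.077317/0.051546 ≈ -1.5.

μ₀ = -1.5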